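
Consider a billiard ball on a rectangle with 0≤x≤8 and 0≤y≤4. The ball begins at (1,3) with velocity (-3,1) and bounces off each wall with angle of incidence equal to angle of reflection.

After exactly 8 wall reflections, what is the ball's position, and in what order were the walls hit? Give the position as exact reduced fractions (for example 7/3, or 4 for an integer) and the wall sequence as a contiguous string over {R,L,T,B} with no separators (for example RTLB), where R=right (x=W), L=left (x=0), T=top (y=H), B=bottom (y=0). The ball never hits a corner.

1. t=1/3 → L at (0,10/3); v=(3,1)
2. t=2/3 → T at (2,4); v=(3,-1)
3. t=2 → R at (8,2); v=(-3,-1)
4. t=2 → B at (2,0); v=(-3,1)
5. t=2/3 → L at (0,2/3); v=(3,1)
6. t=8/3 → R at (8,10/3); v=(-3,1)
7. t=2/3 → T at (6,4); v=(-3,-1)
8. t=2 → L at (0,2); v=(3,-1)

Final position: (0,2)
Wall sequence: LTRBLRTL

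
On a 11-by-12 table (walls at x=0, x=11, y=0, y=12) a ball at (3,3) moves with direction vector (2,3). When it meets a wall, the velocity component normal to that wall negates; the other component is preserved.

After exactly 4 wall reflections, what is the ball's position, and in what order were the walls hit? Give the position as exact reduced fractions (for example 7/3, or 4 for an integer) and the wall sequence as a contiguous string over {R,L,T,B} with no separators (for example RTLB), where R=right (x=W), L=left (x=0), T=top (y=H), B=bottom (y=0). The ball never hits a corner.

Final position: (0,15/2)
Wall sequence: TRBL

1. t=3 → T at (9,12); v=(2,-3)
2. t=1 → R at (11,9); v=(-2,-3)
3. t=3 → B at (5,0); v=(-2,3)
4. t=5/2 → L at (0,15/2); v=(2,3)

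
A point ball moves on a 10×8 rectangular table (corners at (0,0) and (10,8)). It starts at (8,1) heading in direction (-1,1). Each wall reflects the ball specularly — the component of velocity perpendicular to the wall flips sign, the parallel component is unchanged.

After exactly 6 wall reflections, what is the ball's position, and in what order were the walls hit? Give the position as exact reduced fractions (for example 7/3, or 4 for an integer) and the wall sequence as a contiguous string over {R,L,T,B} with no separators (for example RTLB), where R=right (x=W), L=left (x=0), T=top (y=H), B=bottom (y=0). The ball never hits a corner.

Final position: (0,3)
Wall sequence: TLBRTL

1. t=7 → T at (1,8); v=(-1,-1)
2. t=1 → L at (0,7); v=(1,-1)
3. t=7 → B at (7,0); v=(1,1)
4. t=3 → R at (10,3); v=(-1,1)
5. t=5 → T at (5,8); v=(-1,-1)
6. t=5 → L at (0,3); v=(1,-1)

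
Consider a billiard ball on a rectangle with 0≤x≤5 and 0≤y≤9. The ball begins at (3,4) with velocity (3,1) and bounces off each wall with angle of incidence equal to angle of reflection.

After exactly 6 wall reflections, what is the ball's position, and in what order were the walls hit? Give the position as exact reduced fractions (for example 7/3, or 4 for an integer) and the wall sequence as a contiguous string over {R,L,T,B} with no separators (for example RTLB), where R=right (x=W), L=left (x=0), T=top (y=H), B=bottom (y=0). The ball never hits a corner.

1. t=2/3 → R at (5,14/3); v=(-3,1)
2. t=5/3 → L at (0,19/3); v=(3,1)
3. t=5/3 → R at (5,8); v=(-3,1)
4. t=1 → T at (2,9); v=(-3,-1)
5. t=2/3 → L at (0,25/3); v=(3,-1)
6. t=5/3 → R at (5,20/3); v=(-3,-1)

Final position: (5,20/3)
Wall sequence: RLRTLR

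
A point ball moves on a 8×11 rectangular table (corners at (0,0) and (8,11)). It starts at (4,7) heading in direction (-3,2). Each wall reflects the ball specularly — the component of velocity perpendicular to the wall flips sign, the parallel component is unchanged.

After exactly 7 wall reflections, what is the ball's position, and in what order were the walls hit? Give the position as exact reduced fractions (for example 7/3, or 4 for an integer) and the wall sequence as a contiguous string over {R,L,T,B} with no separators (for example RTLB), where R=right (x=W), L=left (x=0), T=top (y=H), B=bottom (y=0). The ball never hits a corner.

1. t=4/3 → L at (0,29/3); v=(3,2)
2. t=2/3 → T at (2,11); v=(3,-2)
3. t=2 → R at (8,7); v=(-3,-2)
4. t=8/3 → L at (0,5/3); v=(3,-2)
5. t=5/6 → B at (5/2,0); v=(3,2)
6. t=11/6 → R at (8,11/3); v=(-3,2)
7. t=8/3 → L at (0,9); v=(3,2)

Final position: (0,9)
Wall sequence: LTRLBRL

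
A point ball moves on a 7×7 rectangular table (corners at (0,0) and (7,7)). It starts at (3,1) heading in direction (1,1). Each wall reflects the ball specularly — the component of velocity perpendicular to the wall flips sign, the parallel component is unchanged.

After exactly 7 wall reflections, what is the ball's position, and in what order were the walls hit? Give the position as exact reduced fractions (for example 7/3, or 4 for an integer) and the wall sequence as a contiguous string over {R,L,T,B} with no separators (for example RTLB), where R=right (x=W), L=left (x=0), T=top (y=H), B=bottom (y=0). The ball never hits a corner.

1. t=4 → R at (7,5); v=(-1,1)
2. t=2 → T at (5,7); v=(-1,-1)
3. t=5 → L at (0,2); v=(1,-1)
4. t=2 → B at (2,0); v=(1,1)
5. t=5 → R at (7,5); v=(-1,1)
6. t=2 → T at (5,7); v=(-1,-1)
7. t=5 → L at (0,2); v=(1,-1)

Final position: (0,2)
Wall sequence: RTLBRTL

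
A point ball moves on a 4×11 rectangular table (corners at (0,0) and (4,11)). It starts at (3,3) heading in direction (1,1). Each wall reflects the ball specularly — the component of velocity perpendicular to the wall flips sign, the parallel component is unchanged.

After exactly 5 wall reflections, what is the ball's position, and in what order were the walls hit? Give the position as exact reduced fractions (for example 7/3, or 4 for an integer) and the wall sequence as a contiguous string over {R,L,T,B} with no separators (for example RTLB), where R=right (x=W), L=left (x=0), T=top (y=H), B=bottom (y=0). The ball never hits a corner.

Final position: (0,6)
Wall sequence: RLTRL

1. t=1 → R at (4,4); v=(-1,1)
2. t=4 → L at (0,8); v=(1,1)
3. t=3 → T at (3,11); v=(1,-1)
4. t=1 → R at (4,10); v=(-1,-1)
5. t=4 → L at (0,6); v=(1,-1)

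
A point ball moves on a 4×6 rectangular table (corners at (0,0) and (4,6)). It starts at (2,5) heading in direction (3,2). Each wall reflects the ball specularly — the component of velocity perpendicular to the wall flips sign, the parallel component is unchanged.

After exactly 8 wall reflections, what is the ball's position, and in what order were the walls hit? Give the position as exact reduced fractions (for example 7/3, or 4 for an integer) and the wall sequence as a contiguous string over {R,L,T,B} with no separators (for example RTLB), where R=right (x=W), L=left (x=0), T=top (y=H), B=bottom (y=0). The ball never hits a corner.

Final position: (5/2,6)
Wall sequence: TRLRBLRT

1. t=1/2 → T at (7/2,6); v=(3,-2)
2. t=1/6 → R at (4,17/3); v=(-3,-2)
3. t=4/3 → L at (0,3); v=(3,-2)
4. t=4/3 → R at (4,1/3); v=(-3,-2)
5. t=1/6 → B at (7/2,0); v=(-3,2)
6. t=7/6 → L at (0,7/3); v=(3,2)
7. t=4/3 → R at (4,5); v=(-3,2)
8. t=1/2 → T at (5/2,6); v=(-3,-2)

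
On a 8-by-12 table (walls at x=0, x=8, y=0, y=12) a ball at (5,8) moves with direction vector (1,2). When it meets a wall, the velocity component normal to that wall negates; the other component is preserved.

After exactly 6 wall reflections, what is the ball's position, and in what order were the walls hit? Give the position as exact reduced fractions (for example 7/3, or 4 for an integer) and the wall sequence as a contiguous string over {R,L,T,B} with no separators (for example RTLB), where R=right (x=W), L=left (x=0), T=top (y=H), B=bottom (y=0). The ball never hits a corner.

1. t=2 → T at (7,12); v=(1,-2)
2. t=1 → R at (8,10); v=(-1,-2)
3. t=5 → B at (3,0); v=(-1,2)
4. t=3 → L at (0,6); v=(1,2)
5. t=3 → T at (3,12); v=(1,-2)
6. t=5 → R at (8,2); v=(-1,-2)

Final position: (8,2)
Wall sequence: TRBLTR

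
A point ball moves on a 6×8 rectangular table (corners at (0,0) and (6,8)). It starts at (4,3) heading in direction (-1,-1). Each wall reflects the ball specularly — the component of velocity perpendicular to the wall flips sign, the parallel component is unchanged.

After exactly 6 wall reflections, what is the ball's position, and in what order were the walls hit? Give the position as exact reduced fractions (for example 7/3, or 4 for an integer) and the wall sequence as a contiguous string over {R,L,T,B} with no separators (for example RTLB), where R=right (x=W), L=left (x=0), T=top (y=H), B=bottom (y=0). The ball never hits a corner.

1. t=3 → B at (1,0); v=(-1,1)
2. t=1 → L at (0,1); v=(1,1)
3. t=6 → R at (6,7); v=(-1,1)
4. t=1 → T at (5,8); v=(-1,-1)
5. t=5 → L at (0,3); v=(1,-1)
6. t=3 → B at (3,0); v=(1,1)

Final position: (3,0)
Wall sequence: BLRTLB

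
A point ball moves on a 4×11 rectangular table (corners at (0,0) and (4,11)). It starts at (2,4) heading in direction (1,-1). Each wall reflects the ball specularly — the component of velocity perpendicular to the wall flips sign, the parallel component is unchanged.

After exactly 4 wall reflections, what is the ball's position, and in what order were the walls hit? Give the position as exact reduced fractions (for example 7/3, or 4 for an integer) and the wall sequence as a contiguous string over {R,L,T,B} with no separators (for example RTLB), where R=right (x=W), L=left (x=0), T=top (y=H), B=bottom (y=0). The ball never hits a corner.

Final position: (4,6)
Wall sequence: RBLR

1. t=2 → R at (4,2); v=(-1,-1)
2. t=2 → B at (2,0); v=(-1,1)
3. t=2 → L at (0,2); v=(1,1)
4. t=4 → R at (4,6); v=(-1,1)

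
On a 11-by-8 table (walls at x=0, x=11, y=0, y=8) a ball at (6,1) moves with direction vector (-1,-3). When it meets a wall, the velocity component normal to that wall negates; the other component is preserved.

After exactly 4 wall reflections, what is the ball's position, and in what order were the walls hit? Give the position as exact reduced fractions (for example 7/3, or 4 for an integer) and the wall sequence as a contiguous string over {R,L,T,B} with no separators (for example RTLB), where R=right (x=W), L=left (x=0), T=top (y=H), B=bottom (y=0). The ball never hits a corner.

1. t=1/3 → B at (17/3,0); v=(-1,3)
2. t=8/3 → T at (3,8); v=(-1,-3)
3. t=8/3 → B at (1/3,0); v=(-1,3)
4. t=1/3 → L at (0,1); v=(1,3)

Final position: (0,1)
Wall sequence: BTBL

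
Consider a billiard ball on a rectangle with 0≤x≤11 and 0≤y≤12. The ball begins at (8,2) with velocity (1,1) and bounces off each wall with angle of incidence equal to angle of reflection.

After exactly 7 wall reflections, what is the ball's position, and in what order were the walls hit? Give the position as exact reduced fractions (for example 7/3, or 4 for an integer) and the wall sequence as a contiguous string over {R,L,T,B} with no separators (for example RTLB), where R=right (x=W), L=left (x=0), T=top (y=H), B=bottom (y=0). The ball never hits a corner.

1. t=3 → R at (11,5); v=(-1,1)
2. t=7 → T at (4,12); v=(-1,-1)
3. t=4 → L at (0,8); v=(1,-1)
4. t=8 → B at (8,0); v=(1,1)
5. t=3 → R at (11,3); v=(-1,1)
6. t=9 → T at (2,12); v=(-1,-1)
7. t=2 → L at (0,10); v=(1,-1)

Final position: (0,10)
Wall sequence: RTLBRTL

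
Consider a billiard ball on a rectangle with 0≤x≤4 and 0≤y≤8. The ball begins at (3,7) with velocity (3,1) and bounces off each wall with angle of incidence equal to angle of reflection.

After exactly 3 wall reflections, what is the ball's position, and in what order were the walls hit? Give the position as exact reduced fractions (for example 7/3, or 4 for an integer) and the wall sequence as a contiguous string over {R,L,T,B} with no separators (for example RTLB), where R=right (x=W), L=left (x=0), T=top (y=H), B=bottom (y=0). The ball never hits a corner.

Final position: (0,22/3)
Wall sequence: RTL

1. t=1/3 → R at (4,22/3); v=(-3,1)
2. t=2/3 → T at (2,8); v=(-3,-1)
3. t=2/3 → L at (0,22/3); v=(3,-1)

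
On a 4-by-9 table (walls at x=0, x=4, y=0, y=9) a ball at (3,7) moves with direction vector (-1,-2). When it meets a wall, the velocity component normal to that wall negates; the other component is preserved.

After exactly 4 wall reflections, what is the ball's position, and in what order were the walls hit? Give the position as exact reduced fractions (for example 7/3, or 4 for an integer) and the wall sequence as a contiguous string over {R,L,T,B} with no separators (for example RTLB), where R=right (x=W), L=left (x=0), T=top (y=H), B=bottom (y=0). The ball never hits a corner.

1. t=3 → L at (0,1); v=(1,-2)
2. t=1/2 → B at (1/2,0); v=(1,2)
3. t=7/2 → R at (4,7); v=(-1,2)
4. t=1 → T at (3,9); v=(-1,-2)

Final position: (3,9)
Wall sequence: LBRT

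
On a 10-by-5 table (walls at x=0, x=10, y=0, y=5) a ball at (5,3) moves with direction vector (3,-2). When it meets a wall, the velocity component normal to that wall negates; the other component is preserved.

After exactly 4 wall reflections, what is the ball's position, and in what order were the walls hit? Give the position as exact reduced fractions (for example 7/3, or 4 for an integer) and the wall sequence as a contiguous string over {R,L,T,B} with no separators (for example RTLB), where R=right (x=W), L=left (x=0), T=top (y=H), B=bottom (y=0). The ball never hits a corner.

1. t=3/2 → B at (19/2,0); v=(3,2)
2. t=1/6 → R at (10,1/3); v=(-3,2)
3. t=7/3 → T at (3,5); v=(-3,-2)
4. t=1 → L at (0,3); v=(3,-2)

Final position: (0,3)
Wall sequence: BRTL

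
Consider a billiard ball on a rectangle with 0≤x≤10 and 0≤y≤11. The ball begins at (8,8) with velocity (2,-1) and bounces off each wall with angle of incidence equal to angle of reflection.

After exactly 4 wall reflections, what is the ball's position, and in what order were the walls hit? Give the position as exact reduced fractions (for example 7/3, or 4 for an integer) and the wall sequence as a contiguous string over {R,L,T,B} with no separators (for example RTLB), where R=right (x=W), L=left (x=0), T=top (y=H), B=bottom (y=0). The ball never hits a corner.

1. t=1 → R at (10,7); v=(-2,-1)
2. t=5 → L at (0,2); v=(2,-1)
3. t=2 → B at (4,0); v=(2,1)
4. t=3 → R at (10,3); v=(-2,1)

Final position: (10,3)
Wall sequence: RLBR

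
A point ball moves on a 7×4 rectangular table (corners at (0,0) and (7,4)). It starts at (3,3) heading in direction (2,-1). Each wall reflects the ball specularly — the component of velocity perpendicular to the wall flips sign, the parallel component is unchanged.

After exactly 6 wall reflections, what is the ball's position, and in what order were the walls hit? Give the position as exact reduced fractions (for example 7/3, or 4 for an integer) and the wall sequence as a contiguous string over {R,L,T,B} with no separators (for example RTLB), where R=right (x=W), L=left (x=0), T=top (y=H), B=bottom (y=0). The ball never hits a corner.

1. t=2 → R at (7,1); v=(-2,-1)
2. t=1 → B at (5,0); v=(-2,1)
3. t=5/2 → L at (0,5/2); v=(2,1)
4. t=3/2 → T at (3,4); v=(2,-1)
5. t=2 → R at (7,2); v=(-2,-1)
6. t=2 → B at (3,0); v=(-2,1)

Final position: (3,0)
Wall sequence: RBLTRB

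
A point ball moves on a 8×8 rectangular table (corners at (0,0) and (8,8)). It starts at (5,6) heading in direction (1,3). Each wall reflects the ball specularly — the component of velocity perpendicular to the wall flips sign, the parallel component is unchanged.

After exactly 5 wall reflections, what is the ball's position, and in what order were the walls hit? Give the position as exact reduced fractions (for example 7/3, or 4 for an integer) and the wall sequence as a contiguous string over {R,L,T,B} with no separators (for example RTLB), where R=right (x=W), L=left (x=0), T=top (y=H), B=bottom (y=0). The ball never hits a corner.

Final position: (7/3,0)
Wall sequence: TRBTB

1. t=2/3 → T at (17/3,8); v=(1,-3)
2. t=7/3 → R at (8,1); v=(-1,-3)
3. t=1/3 → B at (23/3,0); v=(-1,3)
4. t=8/3 → T at (5,8); v=(-1,-3)
5. t=8/3 → B at (7/3,0); v=(-1,3)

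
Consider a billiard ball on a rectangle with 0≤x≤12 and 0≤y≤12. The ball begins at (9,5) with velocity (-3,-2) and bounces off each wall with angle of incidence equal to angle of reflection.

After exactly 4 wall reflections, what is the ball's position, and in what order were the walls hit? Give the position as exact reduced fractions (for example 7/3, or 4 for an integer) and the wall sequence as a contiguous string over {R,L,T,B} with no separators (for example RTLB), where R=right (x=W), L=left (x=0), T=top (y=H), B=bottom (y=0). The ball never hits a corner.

Final position: (15/2,12)
Wall sequence: BLRT

1. t=5/2 → B at (3/2,0); v=(-3,2)
2. t=1/2 → L at (0,1); v=(3,2)
3. t=4 → R at (12,9); v=(-3,2)
4. t=3/2 → T at (15/2,12); v=(-3,-2)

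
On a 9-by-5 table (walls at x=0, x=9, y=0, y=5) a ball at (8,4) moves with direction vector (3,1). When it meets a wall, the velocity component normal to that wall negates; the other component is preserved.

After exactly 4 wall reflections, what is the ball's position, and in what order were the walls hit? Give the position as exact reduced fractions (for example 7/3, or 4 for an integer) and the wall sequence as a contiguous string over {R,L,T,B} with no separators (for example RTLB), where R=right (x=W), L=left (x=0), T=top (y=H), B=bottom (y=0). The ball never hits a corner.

Final position: (8,0)
Wall sequence: RTLB

1. t=1/3 → R at (9,13/3); v=(-3,1)
2. t=2/3 → T at (7,5); v=(-3,-1)
3. t=7/3 → L at (0,8/3); v=(3,-1)
4. t=8/3 → B at (8,0); v=(3,1)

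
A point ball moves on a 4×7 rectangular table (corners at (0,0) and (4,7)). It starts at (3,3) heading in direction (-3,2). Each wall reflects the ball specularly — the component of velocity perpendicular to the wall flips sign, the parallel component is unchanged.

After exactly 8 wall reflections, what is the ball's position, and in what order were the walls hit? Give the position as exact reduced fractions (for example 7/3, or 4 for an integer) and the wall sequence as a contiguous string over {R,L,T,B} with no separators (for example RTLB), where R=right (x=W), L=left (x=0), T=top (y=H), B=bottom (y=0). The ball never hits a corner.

1. t=1 → L at (0,5); v=(3,2)
2. t=1 → T at (3,7); v=(3,-2)
3. t=1/3 → R at (4,19/3); v=(-3,-2)
4. t=4/3 → L at (0,11/3); v=(3,-2)
5. t=4/3 → R at (4,1); v=(-3,-2)
6. t=1/2 → B at (5/2,0); v=(-3,2)
7. t=5/6 → L at (0,5/3); v=(3,2)
8. t=4/3 → R at (4,13/3); v=(-3,2)

Final position: (4,13/3)
Wall sequence: LTRLRBLR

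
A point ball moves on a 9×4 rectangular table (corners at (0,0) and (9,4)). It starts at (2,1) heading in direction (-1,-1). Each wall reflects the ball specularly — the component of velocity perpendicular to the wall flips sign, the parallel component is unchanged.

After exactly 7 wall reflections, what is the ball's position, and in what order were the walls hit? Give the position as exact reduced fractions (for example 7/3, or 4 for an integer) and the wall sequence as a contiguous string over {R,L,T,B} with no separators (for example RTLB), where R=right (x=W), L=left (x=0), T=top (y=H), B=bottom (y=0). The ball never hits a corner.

1. t=1 → B at (1,0); v=(-1,1)
2. t=1 → L at (0,1); v=(1,1)
3. t=3 → T at (3,4); v=(1,-1)
4. t=4 → B at (7,0); v=(1,1)
5. t=2 → R at (9,2); v=(-1,1)
6. t=2 → T at (7,4); v=(-1,-1)
7. t=4 → B at (3,0); v=(-1,1)

Final position: (3,0)
Wall sequence: BLTBRTB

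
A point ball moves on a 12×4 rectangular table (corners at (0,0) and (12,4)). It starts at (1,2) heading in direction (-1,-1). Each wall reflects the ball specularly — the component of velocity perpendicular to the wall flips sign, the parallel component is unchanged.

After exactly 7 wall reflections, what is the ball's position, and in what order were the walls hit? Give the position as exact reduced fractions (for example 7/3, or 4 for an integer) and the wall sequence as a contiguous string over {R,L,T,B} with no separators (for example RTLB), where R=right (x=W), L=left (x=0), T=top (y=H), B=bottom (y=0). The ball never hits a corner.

Final position: (7,0)
Wall sequence: LBTBRTB

1. t=1 → L at (0,1); v=(1,-1)
2. t=1 → B at (1,0); v=(1,1)
3. t=4 → T at (5,4); v=(1,-1)
4. t=4 → B at (9,0); v=(1,1)
5. t=3 → R at (12,3); v=(-1,1)
6. t=1 → T at (11,4); v=(-1,-1)
7. t=4 → B at (7,0); v=(-1,1)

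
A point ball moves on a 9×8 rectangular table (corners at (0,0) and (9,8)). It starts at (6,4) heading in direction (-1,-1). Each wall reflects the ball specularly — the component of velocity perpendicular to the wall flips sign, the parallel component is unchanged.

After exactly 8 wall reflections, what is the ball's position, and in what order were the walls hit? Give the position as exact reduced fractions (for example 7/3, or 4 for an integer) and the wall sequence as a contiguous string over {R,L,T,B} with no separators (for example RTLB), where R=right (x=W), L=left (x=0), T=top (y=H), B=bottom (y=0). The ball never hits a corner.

1. t=4 → B at (2,0); v=(-1,1)
2. t=2 → L at (0,2); v=(1,1)
3. t=6 → T at (6,8); v=(1,-1)
4. t=3 → R at (9,5); v=(-1,-1)
5. t=5 → B at (4,0); v=(-1,1)
6. t=4 → L at (0,4); v=(1,1)
7. t=4 → T at (4,8); v=(1,-1)
8. t=5 → R at (9,3); v=(-1,-1)

Final position: (9,3)
Wall sequence: BLTRBLTR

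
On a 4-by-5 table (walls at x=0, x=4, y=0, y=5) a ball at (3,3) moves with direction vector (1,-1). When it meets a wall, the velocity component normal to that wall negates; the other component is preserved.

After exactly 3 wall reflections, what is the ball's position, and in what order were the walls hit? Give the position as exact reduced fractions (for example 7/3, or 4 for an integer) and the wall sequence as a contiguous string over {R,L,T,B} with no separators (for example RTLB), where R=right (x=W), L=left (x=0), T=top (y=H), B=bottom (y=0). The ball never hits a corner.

1. t=1 → R at (4,2); v=(-1,-1)
2. t=2 → B at (2,0); v=(-1,1)
3. t=2 → L at (0,2); v=(1,1)

Final position: (0,2)
Wall sequence: RBL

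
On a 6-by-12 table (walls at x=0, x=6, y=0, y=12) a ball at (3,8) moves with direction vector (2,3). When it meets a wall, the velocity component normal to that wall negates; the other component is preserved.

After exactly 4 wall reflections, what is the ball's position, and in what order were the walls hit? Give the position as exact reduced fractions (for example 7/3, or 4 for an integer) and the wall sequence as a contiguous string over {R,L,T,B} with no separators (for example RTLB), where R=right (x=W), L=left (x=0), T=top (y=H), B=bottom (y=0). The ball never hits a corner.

1. t=4/3 → T at (17/3,12); v=(2,-3)
2. t=1/6 → R at (6,23/2); v=(-2,-3)
3. t=3 → L at (0,5/2); v=(2,-3)
4. t=5/6 → B at (5/3,0); v=(2,3)

Final position: (5/3,0)
Wall sequence: TRLB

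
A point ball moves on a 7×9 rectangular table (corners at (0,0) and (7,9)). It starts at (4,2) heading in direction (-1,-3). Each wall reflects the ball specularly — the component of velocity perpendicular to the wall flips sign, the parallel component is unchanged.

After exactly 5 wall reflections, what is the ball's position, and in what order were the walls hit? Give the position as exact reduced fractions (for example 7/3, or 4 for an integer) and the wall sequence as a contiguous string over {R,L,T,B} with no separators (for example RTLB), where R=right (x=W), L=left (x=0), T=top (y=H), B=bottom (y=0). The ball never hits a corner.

1. t=2/3 → B at (10/3,0); v=(-1,3)
2. t=3 → T at (1/3,9); v=(-1,-3)
3. t=1/3 → L at (0,8); v=(1,-3)
4. t=8/3 → B at (8/3,0); v=(1,3)
5. t=3 → T at (17/3,9); v=(1,-3)

Final position: (17/3,9)
Wall sequence: BTLBT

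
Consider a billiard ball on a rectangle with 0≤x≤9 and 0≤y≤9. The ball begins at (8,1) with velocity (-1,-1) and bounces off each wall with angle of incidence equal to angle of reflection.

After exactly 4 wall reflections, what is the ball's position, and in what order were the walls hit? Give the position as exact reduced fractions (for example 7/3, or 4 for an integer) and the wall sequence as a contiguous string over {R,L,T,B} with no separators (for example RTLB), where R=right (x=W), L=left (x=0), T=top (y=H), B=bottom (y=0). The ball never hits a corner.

1. t=1 → B at (7,0); v=(-1,1)
2. t=7 → L at (0,7); v=(1,1)
3. t=2 → T at (2,9); v=(1,-1)
4. t=7 → R at (9,2); v=(-1,-1)

Final position: (9,2)
Wall sequence: BLTR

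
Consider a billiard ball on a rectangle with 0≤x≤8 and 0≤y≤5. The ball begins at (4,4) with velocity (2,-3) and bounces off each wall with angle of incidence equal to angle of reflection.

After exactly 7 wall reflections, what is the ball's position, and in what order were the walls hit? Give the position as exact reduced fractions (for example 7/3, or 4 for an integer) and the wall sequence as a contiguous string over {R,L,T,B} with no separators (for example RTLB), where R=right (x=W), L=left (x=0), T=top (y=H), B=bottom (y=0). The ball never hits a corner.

1. t=4/3 → B at (20/3,0); v=(2,3)
2. t=2/3 → R at (8,2); v=(-2,3)
3. t=1 → T at (6,5); v=(-2,-3)
4. t=5/3 → B at (8/3,0); v=(-2,3)
5. t=4/3 → L at (0,4); v=(2,3)
6. t=1/3 → T at (2/3,5); v=(2,-3)
7. t=5/3 → B at (4,0); v=(2,3)

Final position: (4,0)
Wall sequence: BRTBLTB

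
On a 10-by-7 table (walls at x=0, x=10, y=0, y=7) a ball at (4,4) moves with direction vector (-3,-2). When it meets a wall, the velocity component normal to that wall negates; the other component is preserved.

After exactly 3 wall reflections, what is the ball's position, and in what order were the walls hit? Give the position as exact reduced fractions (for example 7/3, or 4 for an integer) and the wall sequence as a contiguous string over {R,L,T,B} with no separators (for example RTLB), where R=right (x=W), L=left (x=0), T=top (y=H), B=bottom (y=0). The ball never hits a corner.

Final position: (10,16/3)
Wall sequence: LBR

1. t=4/3 → L at (0,4/3); v=(3,-2)
2. t=2/3 → B at (2,0); v=(3,2)
3. t=8/3 → R at (10,16/3); v=(-3,2)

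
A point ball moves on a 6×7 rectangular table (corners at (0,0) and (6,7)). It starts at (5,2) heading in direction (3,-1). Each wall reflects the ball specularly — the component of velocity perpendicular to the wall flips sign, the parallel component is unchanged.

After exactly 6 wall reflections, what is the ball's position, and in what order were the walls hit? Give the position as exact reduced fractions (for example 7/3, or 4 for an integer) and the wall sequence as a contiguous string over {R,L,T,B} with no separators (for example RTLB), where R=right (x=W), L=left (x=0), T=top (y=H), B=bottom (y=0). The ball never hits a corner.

Final position: (6,19/3)
Wall sequence: RBLRLR

1. t=1/3 → R at (6,5/3); v=(-3,-1)
2. t=5/3 → B at (1,0); v=(-3,1)
3. t=1/3 → L at (0,1/3); v=(3,1)
4. t=2 → R at (6,7/3); v=(-3,1)
5. t=2 → L at (0,13/3); v=(3,1)
6. t=2 → R at (6,19/3); v=(-3,1)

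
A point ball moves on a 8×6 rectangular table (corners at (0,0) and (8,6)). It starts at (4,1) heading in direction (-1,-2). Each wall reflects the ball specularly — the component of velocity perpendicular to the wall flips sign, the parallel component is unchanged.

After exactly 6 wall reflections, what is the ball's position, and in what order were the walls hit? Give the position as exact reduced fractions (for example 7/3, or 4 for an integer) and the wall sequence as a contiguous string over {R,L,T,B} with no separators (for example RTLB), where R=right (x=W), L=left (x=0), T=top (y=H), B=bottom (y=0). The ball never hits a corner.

Final position: (8,1)
Wall sequence: BTLBTR

1. t=1/2 → B at (7/2,0); v=(-1,2)
2. t=3 → T at (1/2,6); v=(-1,-2)
3. t=1/2 → L at (0,5); v=(1,-2)
4. t=5/2 → B at (5/2,0); v=(1,2)
5. t=3 → T at (11/2,6); v=(1,-2)
6. t=5/2 → R at (8,1); v=(-1,-2)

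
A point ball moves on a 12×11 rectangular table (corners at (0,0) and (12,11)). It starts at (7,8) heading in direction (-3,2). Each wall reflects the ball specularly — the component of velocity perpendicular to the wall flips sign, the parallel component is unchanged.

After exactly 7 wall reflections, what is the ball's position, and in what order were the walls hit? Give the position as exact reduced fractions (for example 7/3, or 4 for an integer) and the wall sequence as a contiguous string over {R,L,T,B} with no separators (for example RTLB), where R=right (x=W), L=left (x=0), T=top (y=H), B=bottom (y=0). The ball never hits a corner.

Final position: (12,22/3)
Wall sequence: TLRBLTR

1. t=3/2 → T at (5/2,11); v=(-3,-2)
2. t=5/6 → L at (0,28/3); v=(3,-2)
3. t=4 → R at (12,4/3); v=(-3,-2)
4. t=2/3 → B at (10,0); v=(-3,2)
5. t=10/3 → L at (0,20/3); v=(3,2)
6. t=13/6 → T at (13/2,11); v=(3,-2)
7. t=11/6 → R at (12,22/3); v=(-3,-2)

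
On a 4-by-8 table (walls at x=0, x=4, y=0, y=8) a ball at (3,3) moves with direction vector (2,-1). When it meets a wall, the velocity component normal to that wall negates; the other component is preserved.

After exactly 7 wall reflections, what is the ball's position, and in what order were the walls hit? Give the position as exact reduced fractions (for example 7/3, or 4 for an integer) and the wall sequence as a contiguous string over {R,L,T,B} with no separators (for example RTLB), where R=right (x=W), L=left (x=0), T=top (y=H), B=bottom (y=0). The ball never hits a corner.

1. t=1/2 → R at (4,5/2); v=(-2,-1)
2. t=2 → L at (0,1/2); v=(2,-1)
3. t=1/2 → B at (1,0); v=(2,1)
4. t=3/2 → R at (4,3/2); v=(-2,1)
5. t=2 → L at (0,7/2); v=(2,1)
6. t=2 → R at (4,11/2); v=(-2,1)
7. t=2 → L at (0,15/2); v=(2,1)

Final position: (0,15/2)
Wall sequence: RLBRLRL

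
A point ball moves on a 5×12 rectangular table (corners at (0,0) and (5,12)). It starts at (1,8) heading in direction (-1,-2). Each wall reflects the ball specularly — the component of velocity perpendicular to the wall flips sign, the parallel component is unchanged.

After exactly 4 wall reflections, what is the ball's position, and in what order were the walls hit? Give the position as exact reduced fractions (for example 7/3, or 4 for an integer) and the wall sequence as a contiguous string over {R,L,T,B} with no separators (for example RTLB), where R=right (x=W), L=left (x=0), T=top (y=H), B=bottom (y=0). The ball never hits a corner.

Final position: (1,12)
Wall sequence: LBRT

1. t=1 → L at (0,6); v=(1,-2)
2. t=3 → B at (3,0); v=(1,2)
3. t=2 → R at (5,4); v=(-1,2)
4. t=4 → T at (1,12); v=(-1,-2)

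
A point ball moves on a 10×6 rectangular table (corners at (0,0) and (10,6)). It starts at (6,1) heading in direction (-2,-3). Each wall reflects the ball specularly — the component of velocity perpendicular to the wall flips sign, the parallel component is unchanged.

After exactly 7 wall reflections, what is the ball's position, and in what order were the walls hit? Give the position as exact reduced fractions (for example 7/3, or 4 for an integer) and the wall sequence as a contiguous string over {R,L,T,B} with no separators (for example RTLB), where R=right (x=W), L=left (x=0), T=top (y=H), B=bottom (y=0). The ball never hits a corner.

1. t=1/3 → B at (16/3,0); v=(-2,3)
2. t=2 → T at (4/3,6); v=(-2,-3)
3. t=2/3 → L at (0,4); v=(2,-3)
4. t=4/3 → B at (8/3,0); v=(2,3)
5. t=2 → T at (20/3,6); v=(2,-3)
6. t=5/3 → R at (10,1); v=(-2,-3)
7. t=1/3 → B at (28/3,0); v=(-2,3)

Final position: (28/3,0)
Wall sequence: BTLBTRB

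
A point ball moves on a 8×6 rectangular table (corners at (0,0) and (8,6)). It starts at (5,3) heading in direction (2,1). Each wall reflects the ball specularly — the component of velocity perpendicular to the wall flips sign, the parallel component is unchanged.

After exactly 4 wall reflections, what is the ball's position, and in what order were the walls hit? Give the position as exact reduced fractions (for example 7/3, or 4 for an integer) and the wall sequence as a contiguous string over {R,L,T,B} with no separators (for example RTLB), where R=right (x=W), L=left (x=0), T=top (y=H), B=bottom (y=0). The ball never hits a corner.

Final position: (7,0)
Wall sequence: RTLB

1. t=3/2 → R at (8,9/2); v=(-2,1)
2. t=3/2 → T at (5,6); v=(-2,-1)
3. t=5/2 → L at (0,7/2); v=(2,-1)
4. t=7/2 → B at (7,0); v=(2,1)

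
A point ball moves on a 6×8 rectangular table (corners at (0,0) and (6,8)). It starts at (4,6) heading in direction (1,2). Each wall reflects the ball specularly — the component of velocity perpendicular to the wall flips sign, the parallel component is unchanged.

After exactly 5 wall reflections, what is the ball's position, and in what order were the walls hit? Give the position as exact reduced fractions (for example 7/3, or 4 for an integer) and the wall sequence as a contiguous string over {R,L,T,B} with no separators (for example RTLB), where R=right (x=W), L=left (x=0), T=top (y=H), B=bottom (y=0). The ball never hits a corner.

1. t=1 → T at (5,8); v=(1,-2)
2. t=1 → R at (6,6); v=(-1,-2)
3. t=3 → B at (3,0); v=(-1,2)
4. t=3 → L at (0,6); v=(1,2)
5. t=1 → T at (1,8); v=(1,-2)

Final position: (1,8)
Wall sequence: TRBLT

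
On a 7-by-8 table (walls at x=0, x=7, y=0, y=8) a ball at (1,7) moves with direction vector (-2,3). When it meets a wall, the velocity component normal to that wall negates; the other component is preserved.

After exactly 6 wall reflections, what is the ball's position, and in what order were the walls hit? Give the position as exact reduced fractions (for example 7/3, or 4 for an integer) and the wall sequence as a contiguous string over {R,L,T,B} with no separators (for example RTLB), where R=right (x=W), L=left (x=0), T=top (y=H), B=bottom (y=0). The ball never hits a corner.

1. t=1/3 → T at (1/3,8); v=(-2,-3)
2. t=1/6 → L at (0,15/2); v=(2,-3)
3. t=5/2 → B at (5,0); v=(2,3)
4. t=1 → R at (7,3); v=(-2,3)
5. t=5/3 → T at (11/3,8); v=(-2,-3)
6. t=11/6 → L at (0,5/2); v=(2,-3)

Final position: (0,5/2)
Wall sequence: TLBRTL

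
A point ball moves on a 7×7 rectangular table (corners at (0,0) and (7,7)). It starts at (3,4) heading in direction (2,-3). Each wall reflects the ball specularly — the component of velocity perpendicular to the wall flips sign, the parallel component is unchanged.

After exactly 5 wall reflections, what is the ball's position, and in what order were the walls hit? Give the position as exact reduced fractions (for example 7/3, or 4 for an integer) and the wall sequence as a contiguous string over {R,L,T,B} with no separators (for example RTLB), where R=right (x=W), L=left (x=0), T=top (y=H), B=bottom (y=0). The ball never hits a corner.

Final position: (1,0)
Wall sequence: BRTLB

1. t=4/3 → B at (17/3,0); v=(2,3)
2. t=2/3 → R at (7,2); v=(-2,3)
3. t=5/3 → T at (11/3,7); v=(-2,-3)
4. t=11/6 → L at (0,3/2); v=(2,-3)
5. t=1/2 → B at (1,0); v=(2,3)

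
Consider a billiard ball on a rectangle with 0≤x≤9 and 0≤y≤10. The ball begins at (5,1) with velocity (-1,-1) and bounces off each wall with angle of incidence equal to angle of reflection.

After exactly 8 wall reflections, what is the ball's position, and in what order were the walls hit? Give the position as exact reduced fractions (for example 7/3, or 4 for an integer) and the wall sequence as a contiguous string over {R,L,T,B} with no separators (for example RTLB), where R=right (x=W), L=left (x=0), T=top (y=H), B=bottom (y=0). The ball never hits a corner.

1. t=1 → B at (4,0); v=(-1,1)
2. t=4 → L at (0,4); v=(1,1)
3. t=6 → T at (6,10); v=(1,-1)
4. t=3 → R at (9,7); v=(-1,-1)
5. t=7 → B at (2,0); v=(-1,1)
6. t=2 → L at (0,2); v=(1,1)
7. t=8 → T at (8,10); v=(1,-1)
8. t=1 → R at (9,9); v=(-1,-1)

Final position: (9,9)
Wall sequence: BLTRBLTR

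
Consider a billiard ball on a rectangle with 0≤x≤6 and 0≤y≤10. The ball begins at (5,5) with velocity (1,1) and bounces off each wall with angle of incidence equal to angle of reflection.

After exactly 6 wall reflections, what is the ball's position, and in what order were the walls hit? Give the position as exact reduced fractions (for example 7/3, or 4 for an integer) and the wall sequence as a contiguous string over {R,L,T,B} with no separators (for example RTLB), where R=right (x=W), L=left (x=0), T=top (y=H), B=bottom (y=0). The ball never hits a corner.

Final position: (0,4)
Wall sequence: RTLRBL

1. t=1 → R at (6,6); v=(-1,1)
2. t=4 → T at (2,10); v=(-1,-1)
3. t=2 → L at (0,8); v=(1,-1)
4. t=6 → R at (6,2); v=(-1,-1)
5. t=2 → B at (4,0); v=(-1,1)
6. t=4 → L at (0,4); v=(1,1)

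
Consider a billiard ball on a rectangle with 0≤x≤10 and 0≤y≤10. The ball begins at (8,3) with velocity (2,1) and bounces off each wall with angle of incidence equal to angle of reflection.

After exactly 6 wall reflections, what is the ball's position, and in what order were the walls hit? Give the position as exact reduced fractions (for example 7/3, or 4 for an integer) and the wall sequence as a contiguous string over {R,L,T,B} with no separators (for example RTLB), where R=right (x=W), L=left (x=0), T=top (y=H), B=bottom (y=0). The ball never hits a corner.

1. t=1 → R at (10,4); v=(-2,1)
2. t=5 → L at (0,9); v=(2,1)
3. t=1 → T at (2,10); v=(2,-1)
4. t=4 → R at (10,6); v=(-2,-1)
5. t=5 → L at (0,1); v=(2,-1)
6. t=1 → B at (2,0); v=(2,1)

Final position: (2,0)
Wall sequence: RLTRLB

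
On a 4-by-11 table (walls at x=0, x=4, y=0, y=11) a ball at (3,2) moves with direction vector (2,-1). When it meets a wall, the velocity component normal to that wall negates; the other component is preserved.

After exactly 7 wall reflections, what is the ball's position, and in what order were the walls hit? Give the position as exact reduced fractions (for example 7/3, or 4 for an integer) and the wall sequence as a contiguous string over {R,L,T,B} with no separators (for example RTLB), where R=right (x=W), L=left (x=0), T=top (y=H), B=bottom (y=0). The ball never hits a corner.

Final position: (0,17/2)
Wall sequence: RBLRLRL

1. t=1/2 → R at (4,3/2); v=(-2,-1)
2. t=3/2 → B at (1,0); v=(-2,1)
3. t=1/2 → L at (0,1/2); v=(2,1)
4. t=2 → R at (4,5/2); v=(-2,1)
5. t=2 → L at (0,9/2); v=(2,1)
6. t=2 → R at (4,13/2); v=(-2,1)
7. t=2 → L at (0,17/2); v=(2,1)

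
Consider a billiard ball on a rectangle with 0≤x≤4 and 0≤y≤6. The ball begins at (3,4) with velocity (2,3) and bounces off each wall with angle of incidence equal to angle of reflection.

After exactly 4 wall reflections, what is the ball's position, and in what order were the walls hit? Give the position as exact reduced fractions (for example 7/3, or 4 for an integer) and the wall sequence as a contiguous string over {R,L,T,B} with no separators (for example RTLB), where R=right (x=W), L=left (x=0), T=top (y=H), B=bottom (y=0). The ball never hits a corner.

Final position: (1/3,0)
Wall sequence: RTLB

1. t=1/2 → R at (4,11/2); v=(-2,3)
2. t=1/6 → T at (11/3,6); v=(-2,-3)
3. t=11/6 → L at (0,1/2); v=(2,-3)
4. t=1/6 → B at (1/3,0); v=(2,3)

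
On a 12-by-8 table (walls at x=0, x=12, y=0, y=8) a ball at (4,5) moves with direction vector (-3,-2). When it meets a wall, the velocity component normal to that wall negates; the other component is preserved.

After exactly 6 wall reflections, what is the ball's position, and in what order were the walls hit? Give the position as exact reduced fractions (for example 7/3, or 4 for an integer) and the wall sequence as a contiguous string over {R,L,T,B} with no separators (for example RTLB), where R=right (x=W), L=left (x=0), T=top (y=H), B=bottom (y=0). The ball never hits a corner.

Final position: (7/2,0)
Wall sequence: LBRTLB

1. t=4/3 → L at (0,7/3); v=(3,-2)
2. t=7/6 → B at (7/2,0); v=(3,2)
3. t=17/6 → R at (12,17/3); v=(-3,2)
4. t=7/6 → T at (17/2,8); v=(-3,-2)
5. t=17/6 → L at (0,7/3); v=(3,-2)
6. t=7/6 → B at (7/2,0); v=(3,2)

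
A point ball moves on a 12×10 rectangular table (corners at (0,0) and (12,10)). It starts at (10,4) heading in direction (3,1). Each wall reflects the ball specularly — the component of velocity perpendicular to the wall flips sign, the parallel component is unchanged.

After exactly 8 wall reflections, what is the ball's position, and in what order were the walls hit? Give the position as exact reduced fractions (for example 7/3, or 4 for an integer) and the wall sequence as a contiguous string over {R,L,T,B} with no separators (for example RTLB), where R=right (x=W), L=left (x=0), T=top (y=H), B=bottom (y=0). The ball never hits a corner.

1. t=2/3 → R at (12,14/3); v=(-3,1)
2. t=4 → L at (0,26/3); v=(3,1)
3. t=4/3 → T at (4,10); v=(3,-1)
4. t=8/3 → R at (12,22/3); v=(-3,-1)
5. t=4 → L at (0,10/3); v=(3,-1)
6. t=10/3 → B at (10,0); v=(3,1)
7. t=2/3 → R at (12,2/3); v=(-3,1)
8. t=4 → L at (0,14/3); v=(3,1)

Final position: (0,14/3)
Wall sequence: RLTRLBRL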